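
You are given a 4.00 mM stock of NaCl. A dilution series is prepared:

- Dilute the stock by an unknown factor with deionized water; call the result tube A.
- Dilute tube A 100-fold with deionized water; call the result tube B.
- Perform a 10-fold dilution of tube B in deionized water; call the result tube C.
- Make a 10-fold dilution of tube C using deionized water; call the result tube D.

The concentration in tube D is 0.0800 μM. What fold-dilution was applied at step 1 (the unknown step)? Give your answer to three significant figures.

Step 1: unknown factor x
Step 2: 100-fold → factor 100
Step 3: 10-fold → factor 10
Step 4: 10-fold → factor 10
Product of known-step factors = 10000
Overall factor = 4.00 mM / (0.0800 μM) = 50000
x = 50000 / 10000 = 5.00

5.00-fold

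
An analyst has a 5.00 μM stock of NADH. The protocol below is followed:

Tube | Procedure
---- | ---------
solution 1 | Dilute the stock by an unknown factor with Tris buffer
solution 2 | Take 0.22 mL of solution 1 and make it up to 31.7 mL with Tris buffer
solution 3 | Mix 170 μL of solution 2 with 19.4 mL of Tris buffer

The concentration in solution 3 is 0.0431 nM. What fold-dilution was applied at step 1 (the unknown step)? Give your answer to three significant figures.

Step 1: unknown factor x
Step 2: 0.22 mL brought to 31.7 mL → factor 31.7/0.22 = 144.09
Step 3: 170 μL + 19.4 mL = 19570 μL total → factor 19570/170 = 115.12
Product of known-step factors = 16587
Overall factor = 5.00 μM / (0.0431 nM) = 1.1601 × 10^5
x = 1.1601 × 10^5 / 16587 = 6.99

6.99-fold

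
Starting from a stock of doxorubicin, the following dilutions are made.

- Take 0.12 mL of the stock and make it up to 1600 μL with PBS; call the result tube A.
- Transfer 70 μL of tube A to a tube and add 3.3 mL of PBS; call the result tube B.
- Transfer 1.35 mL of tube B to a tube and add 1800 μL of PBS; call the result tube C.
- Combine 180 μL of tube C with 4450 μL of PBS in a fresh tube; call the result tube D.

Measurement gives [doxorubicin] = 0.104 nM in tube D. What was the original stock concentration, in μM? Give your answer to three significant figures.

4.01 μM

Step 1: 0.12 mL brought to 1600 μL → factor 1.6/0.12 = 13.333
Step 2: 70 μL + 3.3 mL = 3370 μL total → factor 3370/70 = 48.143
Step 3: 1.35 mL + 1800 μL = 3.15 mL total → factor 3.15/1.35 = 2.3333
Step 4: 180 μL + 4450 μL = 4630 μL total → factor 4630/180 = 25.722
Overall dilution factor = 13.333 × 48.143 × 2.3333 × 25.722 = 38526
Stock = 0.104 nM × 38526 = 4007 nM = 4.01 μM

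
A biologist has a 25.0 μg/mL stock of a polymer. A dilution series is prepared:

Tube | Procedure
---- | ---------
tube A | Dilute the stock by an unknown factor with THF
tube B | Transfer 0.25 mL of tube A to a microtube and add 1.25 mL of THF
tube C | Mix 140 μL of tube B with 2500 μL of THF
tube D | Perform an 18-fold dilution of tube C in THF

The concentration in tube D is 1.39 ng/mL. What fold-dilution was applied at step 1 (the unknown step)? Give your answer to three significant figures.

Step 1: unknown factor x
Step 2: 0.25 mL + 1.25 mL = 1.5 mL total → factor 1.5/0.25 = 6
Step 3: 140 μL + 2500 μL = 2640 μL total → factor 2640/140 = 18.857
Step 4: 18-fold → factor 18
Product of known-step factors = 2036.6
Overall factor = 25.0 μg/mL / (1.39 ng/mL) = 17986
x = 17986 / 2036.6 = 8.83

8.83-fold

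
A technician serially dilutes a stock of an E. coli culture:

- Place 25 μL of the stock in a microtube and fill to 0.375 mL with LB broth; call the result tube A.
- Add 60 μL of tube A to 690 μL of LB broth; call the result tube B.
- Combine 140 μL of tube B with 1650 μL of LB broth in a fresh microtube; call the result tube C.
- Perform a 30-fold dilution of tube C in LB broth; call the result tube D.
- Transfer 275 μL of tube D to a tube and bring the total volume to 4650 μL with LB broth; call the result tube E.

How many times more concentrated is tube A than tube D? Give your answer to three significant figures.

4.79 × 10^3

Step 1: 25 μL brought to 0.375 mL → factor 375/25 = 15
Step 2: 60 μL + 690 μL = 750 μL total → factor 750/60 = 12.5
Step 3: 140 μL + 1650 μL = 1790 μL total → factor 1790/140 = 12.786
Step 4: 30-fold → factor 30
Dilution factor to tube A = 15; to tube D = 71920
[tube A]/[tube D] = (factor to tube D)/(factor to tube A) = 71920/15 = 4.79 × 10^3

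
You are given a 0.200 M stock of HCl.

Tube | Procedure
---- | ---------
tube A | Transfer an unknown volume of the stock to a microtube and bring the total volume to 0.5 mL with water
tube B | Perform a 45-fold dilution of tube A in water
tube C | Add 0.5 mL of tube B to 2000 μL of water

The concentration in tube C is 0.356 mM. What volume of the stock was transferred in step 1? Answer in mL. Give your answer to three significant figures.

0.200 mL

Step 1: v brought to 0.5 mL → factor = 0.5 mL/v
Step 2: 45-fold → factor 45
Step 3: 0.5 mL + 2000 μL = 2.5 mL total → factor 2.5/0.5 = 5
Product of known-step factors = 225
Overall factor = 0.200 M / (0.356 mM) = 561.8
Step-1 factor = 561.8 / 225 = 2.4969
v = 0.5 mL / 2.4969 = 0.200 mL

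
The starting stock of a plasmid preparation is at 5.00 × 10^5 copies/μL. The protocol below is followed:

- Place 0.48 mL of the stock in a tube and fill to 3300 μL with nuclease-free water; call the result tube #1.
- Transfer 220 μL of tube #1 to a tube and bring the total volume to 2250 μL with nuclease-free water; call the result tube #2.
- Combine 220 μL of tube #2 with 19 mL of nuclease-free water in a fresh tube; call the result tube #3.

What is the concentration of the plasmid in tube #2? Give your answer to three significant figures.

Step 1: 0.48 mL brought to 3300 μL → factor 3.3/0.48 = 6.875
Step 2: 220 μL brought to 2250 μL → factor 2250/220 = 10.227
Dilution factor through tube #2 = 6.875 × 10.227 = 70.312
[tube #2] = 5.00 × 10^5 copies/μL / 70.312 = 7.11 × 10^3 copies/μL

7.11 × 10^3 copies/μL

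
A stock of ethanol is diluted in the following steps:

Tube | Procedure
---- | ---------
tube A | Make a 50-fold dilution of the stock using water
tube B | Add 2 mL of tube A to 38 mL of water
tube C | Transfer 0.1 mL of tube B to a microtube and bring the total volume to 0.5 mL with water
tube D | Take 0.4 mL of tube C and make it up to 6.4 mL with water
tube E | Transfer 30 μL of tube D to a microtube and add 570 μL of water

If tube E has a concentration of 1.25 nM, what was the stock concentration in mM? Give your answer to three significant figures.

Step 1: 50-fold → factor 50
Step 2: 2 mL + 38 mL = 40 mL total → factor 40/2 = 20
Step 3: 0.1 mL brought to 0.5 mL → factor 0.5/0.1 = 5
Step 4: 0.4 mL brought to 6.4 mL → factor 6.4/0.4 = 16
Step 5: 30 μL + 570 μL = 600 μL total → factor 600/30 = 20
Overall dilution factor = 50 × 20 × 5 × 16 × 20 = 1.6 × 10^6
Stock = 1.25 nM × 1.6 × 10^6 = 2.000 × 10^6 nM = 2.00 mM

2.00 mM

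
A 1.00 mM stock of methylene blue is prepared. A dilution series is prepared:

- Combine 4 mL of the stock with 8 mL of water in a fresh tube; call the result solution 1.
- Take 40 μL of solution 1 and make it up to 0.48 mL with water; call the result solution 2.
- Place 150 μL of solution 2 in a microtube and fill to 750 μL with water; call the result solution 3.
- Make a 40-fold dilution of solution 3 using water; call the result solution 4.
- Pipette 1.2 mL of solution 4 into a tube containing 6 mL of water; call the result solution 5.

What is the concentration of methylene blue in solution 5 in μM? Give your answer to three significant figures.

0.0231 μM

Step 1: 4 mL + 8 mL = 12 mL total → factor 12/4 = 3
Step 2: 40 μL brought to 0.48 mL → factor 480/40 = 12
Step 3: 150 μL brought to 750 μL → factor 750/150 = 5
Step 4: 40-fold → factor 40
Step 5: 1.2 mL + 6 mL = 7.2 mL total → factor 7.2/1.2 = 6
Overall dilution factor = 3 × 12 × 5 × 40 × 6 = 43200
Final = 1.00 mM / 43200 = 2.315 × 10^-5 mM = 0.0231 μM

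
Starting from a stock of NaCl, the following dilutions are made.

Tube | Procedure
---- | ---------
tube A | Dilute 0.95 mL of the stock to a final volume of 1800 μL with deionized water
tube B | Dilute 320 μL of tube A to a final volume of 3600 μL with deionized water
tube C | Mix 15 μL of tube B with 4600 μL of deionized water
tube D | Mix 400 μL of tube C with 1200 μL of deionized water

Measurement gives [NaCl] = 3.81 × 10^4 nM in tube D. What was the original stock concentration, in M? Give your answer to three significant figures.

0.999 M

Step 1: 0.95 mL brought to 1800 μL → factor 1.8/0.95 = 1.8947
Step 2: 320 μL brought to 3600 μL → factor 3600/320 = 11.25
Step 3: 15 μL + 4600 μL = 4615 μL total → factor 4615/15 = 307.67
Step 4: 400 μL + 1200 μL = 1600 μL total → factor 1600/400 = 4
Overall dilution factor = 1.8947 × 11.25 × 307.67 × 4 = 26233
Stock = 3.81 × 10^4 nM × 26233 = 9.995 × 10^8 nM = 0.999 M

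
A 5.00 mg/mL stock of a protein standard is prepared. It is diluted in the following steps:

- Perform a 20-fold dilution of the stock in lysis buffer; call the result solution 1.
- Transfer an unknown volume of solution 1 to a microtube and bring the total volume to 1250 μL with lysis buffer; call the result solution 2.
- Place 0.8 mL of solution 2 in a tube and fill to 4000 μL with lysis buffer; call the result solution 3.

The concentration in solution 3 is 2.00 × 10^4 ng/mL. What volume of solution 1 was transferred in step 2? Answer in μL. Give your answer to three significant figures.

Step 1: 20-fold → factor 20
Step 2: v brought to 1250 μL → factor = 1250 μL/v
Step 3: 0.8 mL brought to 4000 μL → factor 4/0.8 = 5
Product of known-step factors = 100
Overall factor = 5.00 mg/mL / (2.00 × 10^4 ng/mL) = 250
Step-2 factor = 250 / 100 = 2.5
v = 1250 μL / 2.5 = 500 μL

500 μL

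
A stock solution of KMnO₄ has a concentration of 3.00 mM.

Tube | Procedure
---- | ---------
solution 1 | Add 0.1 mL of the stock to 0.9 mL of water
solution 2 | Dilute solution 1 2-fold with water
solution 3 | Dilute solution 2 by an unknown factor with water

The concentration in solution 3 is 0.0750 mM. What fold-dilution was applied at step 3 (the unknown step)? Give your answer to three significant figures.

2.00-fold

Step 1: 0.1 mL + 0.9 mL = 1 mL total → factor 1/0.1 = 10
Step 2: 2-fold → factor 2
Step 3: unknown factor x
Product of known-step factors = 20
Overall factor = 3.00 mM / (0.0750 mM) = 40
x = 40 / 20 = 2.00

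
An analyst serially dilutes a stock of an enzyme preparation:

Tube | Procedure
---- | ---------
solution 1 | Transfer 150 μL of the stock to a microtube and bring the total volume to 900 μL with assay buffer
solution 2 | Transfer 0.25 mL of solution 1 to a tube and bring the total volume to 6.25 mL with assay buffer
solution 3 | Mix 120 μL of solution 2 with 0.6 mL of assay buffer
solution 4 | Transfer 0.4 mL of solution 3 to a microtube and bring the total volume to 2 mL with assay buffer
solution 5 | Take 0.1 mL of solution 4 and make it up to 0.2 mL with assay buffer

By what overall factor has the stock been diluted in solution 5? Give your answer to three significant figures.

Step 1: 150 μL brought to 900 μL → factor 900/150 = 6
Step 2: 0.25 mL brought to 6.25 mL → factor 6.25/0.25 = 25
Step 3: 120 μL + 0.6 mL = 720 μL total → factor 720/120 = 6
Step 4: 0.4 mL brought to 2 mL → factor 2/0.4 = 5
Step 5: 0.1 mL brought to 0.2 mL → factor 0.2/0.1 = 2
Overall dilution factor = 6 × 25 × 6 × 5 × 2 = 9000

9.00 × 10^3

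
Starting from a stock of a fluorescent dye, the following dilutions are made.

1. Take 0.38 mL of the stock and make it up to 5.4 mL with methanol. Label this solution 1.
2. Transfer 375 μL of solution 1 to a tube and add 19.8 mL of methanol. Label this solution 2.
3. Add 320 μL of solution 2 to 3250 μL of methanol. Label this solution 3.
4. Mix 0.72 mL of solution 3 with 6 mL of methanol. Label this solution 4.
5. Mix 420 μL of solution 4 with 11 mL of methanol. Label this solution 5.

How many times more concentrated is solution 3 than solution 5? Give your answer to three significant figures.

254

Step 1: 0.38 mL brought to 5.4 mL → factor 5.4/0.38 = 14.211
Step 2: 375 μL + 19.8 mL = 20175 μL total → factor 20175/375 = 53.8
Step 3: 320 μL + 3250 μL = 3570 μL total → factor 3570/320 = 11.156
Step 4: 0.72 mL + 6 mL = 6.72 mL total → factor 6.72/0.72 = 9.3333
Step 5: 420 μL + 11 mL = 11420 μL total → factor 11420/420 = 27.19
Dilution factor to solution 3 = 8529.2; to solution 5 = 2.1645 × 10^6
[solution 3]/[solution 5] = (factor to solution 5)/(factor to solution 3) = 2.1645 × 10^6/8529.2 = 254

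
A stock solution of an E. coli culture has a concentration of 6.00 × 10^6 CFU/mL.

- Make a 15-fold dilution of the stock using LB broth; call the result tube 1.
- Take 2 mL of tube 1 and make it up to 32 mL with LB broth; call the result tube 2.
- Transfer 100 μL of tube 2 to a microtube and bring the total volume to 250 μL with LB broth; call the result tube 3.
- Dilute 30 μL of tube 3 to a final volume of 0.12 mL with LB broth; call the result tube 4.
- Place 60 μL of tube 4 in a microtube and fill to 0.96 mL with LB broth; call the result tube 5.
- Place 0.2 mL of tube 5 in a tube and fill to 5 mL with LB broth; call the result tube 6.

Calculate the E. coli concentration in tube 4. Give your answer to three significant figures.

Step 1: 15-fold → factor 15
Step 2: 2 mL brought to 32 mL → factor 32/2 = 16
Step 3: 100 μL brought to 250 μL → factor 250/100 = 2.5
Step 4: 30 μL brought to 0.12 mL → factor 120/30 = 4
Dilution factor through tube 4 = 15 × 16 × 2.5 × 4 = 2400
[tube 4] = 6.00 × 10^6 CFU/mL / 2400 = 2.50 × 10^3 CFU/mL

2.50 × 10^3 CFU/mL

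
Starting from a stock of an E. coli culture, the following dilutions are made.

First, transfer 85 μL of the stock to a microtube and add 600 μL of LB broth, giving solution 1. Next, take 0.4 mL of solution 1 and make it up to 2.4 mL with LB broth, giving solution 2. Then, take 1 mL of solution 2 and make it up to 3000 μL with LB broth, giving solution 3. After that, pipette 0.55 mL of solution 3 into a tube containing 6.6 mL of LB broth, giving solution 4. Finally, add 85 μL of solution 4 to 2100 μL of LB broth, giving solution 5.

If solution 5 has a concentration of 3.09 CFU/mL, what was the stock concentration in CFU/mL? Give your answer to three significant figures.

1.50 × 10^5 CFU/mL

Step 1: 85 μL + 600 μL = 685 μL total → factor 685/85 = 8.0588
Step 2: 0.4 mL brought to 2.4 mL → factor 2.4/0.4 = 6
Step 3: 1 mL brought to 3000 μL → factor 3/1 = 3
Step 4: 0.55 mL + 6.6 mL = 7.15 mL total → factor 7.15/0.55 = 13
Step 5: 85 μL + 2100 μL = 2185 μL total → factor 2185/85 = 25.706
Overall dilution factor = 8.0588 × 6 × 3 × 13 × 25.706 = 48475
Stock = 3.09 CFU/mL × 48475 = 1.50 × 10^5 CFU/mL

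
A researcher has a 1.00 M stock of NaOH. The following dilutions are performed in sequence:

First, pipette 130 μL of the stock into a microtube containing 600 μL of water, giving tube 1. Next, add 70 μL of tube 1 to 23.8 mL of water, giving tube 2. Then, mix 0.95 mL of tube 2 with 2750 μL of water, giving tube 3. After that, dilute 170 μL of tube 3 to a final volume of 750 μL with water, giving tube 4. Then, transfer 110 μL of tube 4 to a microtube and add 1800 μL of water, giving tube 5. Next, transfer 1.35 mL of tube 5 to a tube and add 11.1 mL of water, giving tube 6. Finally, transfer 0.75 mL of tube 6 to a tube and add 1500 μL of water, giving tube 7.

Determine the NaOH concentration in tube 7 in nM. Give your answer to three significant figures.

63.3 nM

Step 1: 130 μL + 600 μL = 730 μL total → factor 730/130 = 5.6154
Step 2: 70 μL + 23.8 mL = 23870 μL total → factor 23870/70 = 341
Step 3: 0.95 mL + 2750 μL = 3.7 mL total → factor 3.7/0.95 = 3.8947
Step 4: 170 μL brought to 750 μL → factor 750/170 = 4.4118
Step 5: 110 μL + 1800 μL = 1910 μL total → factor 1910/110 = 17.364
Step 6: 1.35 mL + 11.1 mL = 12.45 mL total → factor 12.45/1.35 = 9.2222
Step 7: 0.75 mL + 1500 μL = 2.25 mL total → factor 2.25/0.75 = 3
Overall dilution factor = 5.6154 × 341 × 3.8947 × 4.4118 × 17.364 × 9.2222 × 3 = 1.5806 × 10^7
Final = 1.00 M / 1.5806 × 10^7 = 6.327 × 10^-8 M = 63.3 nM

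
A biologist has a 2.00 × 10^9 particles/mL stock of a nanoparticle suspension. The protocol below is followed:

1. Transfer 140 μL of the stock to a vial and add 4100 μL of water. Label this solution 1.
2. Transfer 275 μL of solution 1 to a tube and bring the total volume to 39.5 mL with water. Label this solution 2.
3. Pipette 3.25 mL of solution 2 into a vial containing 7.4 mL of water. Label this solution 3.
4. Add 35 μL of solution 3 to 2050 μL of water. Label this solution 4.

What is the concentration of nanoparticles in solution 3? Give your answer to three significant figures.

1.40 × 10^5 particles/mL

Step 1: 140 μL + 4100 μL = 4240 μL total → factor 4240/140 = 30.286
Step 2: 275 μL brought to 39.5 mL → factor 39500/275 = 143.64
Step 3: 3.25 mL + 7.4 mL = 10.65 mL total → factor 10.65/3.25 = 3.2769
Dilution factor through solution 3 = 30.286 × 143.64 × 3.2769 = 14255
[solution 3] = 2.00 × 10^9 particles/mL / 14255 = 1.40 × 10^5 particles/mL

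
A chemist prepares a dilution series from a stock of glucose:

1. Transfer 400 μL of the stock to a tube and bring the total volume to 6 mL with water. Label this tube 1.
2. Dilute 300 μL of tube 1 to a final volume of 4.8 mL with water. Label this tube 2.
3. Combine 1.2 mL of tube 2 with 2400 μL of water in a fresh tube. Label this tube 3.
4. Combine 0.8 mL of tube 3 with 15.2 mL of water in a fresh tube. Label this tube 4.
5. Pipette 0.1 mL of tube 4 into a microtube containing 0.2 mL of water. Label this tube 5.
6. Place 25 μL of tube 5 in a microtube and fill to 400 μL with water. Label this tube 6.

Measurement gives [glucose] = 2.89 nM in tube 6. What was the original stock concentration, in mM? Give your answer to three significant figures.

2.00 mM

Step 1: 400 μL brought to 6 mL → factor 6000/400 = 15
Step 2: 300 μL brought to 4.8 mL → factor 4800/300 = 16
Step 3: 1.2 mL + 2400 μL = 3.6 mL total → factor 3.6/1.2 = 3
Step 4: 0.8 mL + 15.2 mL = 16 mL total → factor 16/0.8 = 20
Step 5: 0.1 mL + 0.2 mL = 0.3 mL total → factor 0.3/0.1 = 3
Step 6: 25 μL brought to 400 μL → factor 400/25 = 16
Overall dilution factor = 15 × 16 × 3 × 20 × 3 × 16 = 6.912 × 10^5
Stock = 2.89 nM × 6.912 × 10^5 = 1.998 × 10^6 nM = 2.00 mM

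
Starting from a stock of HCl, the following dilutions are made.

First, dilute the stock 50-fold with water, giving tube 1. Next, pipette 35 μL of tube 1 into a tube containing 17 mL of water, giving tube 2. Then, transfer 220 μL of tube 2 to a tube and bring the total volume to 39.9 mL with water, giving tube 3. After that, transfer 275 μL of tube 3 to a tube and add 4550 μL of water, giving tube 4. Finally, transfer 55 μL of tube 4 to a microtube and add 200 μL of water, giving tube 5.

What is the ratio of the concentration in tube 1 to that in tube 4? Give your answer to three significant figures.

1.55 × 10^6

Step 1: 50-fold → factor 50
Step 2: 35 μL + 17 mL = 17035 μL total → factor 17035/35 = 486.71
Step 3: 220 μL brought to 39.9 mL → factor 39900/220 = 181.36
Step 4: 275 μL + 4550 μL = 4825 μL total → factor 4825/275 = 17.545
Dilution factor to tube 1 = 50; to tube 4 = 7.7439 × 10^7
[tube 1]/[tube 4] = (factor to tube 4)/(factor to tube 1) = 7.7439 × 10^7/50 = 1.55 × 10^6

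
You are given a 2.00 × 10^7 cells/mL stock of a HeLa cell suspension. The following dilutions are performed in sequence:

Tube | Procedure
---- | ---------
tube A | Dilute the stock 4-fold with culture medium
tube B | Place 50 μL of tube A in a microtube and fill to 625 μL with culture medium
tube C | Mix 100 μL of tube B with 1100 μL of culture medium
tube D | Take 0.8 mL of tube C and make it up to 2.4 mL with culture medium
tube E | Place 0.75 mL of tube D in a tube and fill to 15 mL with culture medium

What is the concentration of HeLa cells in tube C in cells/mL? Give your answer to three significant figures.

Step 1: 4-fold → factor 4
Step 2: 50 μL brought to 625 μL → factor 625/50 = 12.5
Step 3: 100 μL + 1100 μL = 1200 μL total → factor 1200/100 = 12
Dilution factor through tube C = 4 × 12.5 × 12 = 600
[tube C] = 2.00 × 10^7 cells/mL / 600 = 3.33 × 10^4 cells/mL

3.33 × 10^4 cells/mL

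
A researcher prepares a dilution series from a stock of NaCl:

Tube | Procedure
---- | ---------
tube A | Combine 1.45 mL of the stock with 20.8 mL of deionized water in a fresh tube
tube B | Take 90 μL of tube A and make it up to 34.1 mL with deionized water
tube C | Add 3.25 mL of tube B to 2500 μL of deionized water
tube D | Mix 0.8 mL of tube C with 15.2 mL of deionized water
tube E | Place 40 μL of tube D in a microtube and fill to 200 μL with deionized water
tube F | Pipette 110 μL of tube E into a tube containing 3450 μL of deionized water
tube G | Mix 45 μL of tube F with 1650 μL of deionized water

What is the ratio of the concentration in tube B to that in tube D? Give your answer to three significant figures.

Step 1: 1.45 mL + 20.8 mL = 22.25 mL total → factor 22.25/1.45 = 15.345
Step 2: 90 μL brought to 34.1 mL → factor 34100/90 = 378.89
Step 3: 3.25 mL + 2500 μL = 5.75 mL total → factor 5.75/3.25 = 1.7692
Step 4: 0.8 mL + 15.2 mL = 16 mL total → factor 16/0.8 = 20
Dilution factor to tube B = 5814; to tube D = 2.0573 × 10^5
[tube B]/[tube D] = (factor to tube D)/(factor to tube B) = 2.0573 × 10^5/5814 = 35.4

35.4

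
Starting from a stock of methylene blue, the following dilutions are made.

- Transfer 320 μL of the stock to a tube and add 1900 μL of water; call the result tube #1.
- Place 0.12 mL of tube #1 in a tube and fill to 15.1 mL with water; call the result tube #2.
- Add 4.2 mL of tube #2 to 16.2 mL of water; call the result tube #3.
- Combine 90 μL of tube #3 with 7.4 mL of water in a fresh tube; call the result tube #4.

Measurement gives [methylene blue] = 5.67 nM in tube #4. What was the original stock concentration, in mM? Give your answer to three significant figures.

Step 1: 320 μL + 1900 μL = 2220 μL total → factor 2220/320 = 6.9375
Step 2: 0.12 mL brought to 15.1 mL → factor 15.1/0.12 = 125.83
Step 3: 4.2 mL + 16.2 mL = 20.4 mL total → factor 20.4/4.2 = 4.8571
Step 4: 90 μL + 7.4 mL = 7490 μL total → factor 7490/90 = 83.222
Overall dilution factor = 6.9375 × 125.83 × 4.8571 × 83.222 = 3.5287 × 10^5
Stock = 5.67 nM × 3.5287 × 10^5 = 2.001 × 10^6 nM = 2.00 mM

2.00 mM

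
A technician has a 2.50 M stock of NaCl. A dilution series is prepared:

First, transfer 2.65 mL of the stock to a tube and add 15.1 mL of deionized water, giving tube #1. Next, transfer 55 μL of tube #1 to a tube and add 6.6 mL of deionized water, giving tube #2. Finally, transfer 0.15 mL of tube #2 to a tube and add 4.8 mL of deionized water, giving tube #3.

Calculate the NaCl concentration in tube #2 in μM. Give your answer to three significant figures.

Step 1: 2.65 mL + 15.1 mL = 17.75 mL total → factor 17.75/2.65 = 6.6981
Step 2: 55 μL + 6.6 mL = 6655 μL total → factor 6655/55 = 121
Dilution factor through tube #2 = 6.6981 × 121 = 810.47
[tube #2] = 2.50 M / 810.47 = 0.003085 M = 3.08 × 10^3 μM

3.08 × 10^3 μM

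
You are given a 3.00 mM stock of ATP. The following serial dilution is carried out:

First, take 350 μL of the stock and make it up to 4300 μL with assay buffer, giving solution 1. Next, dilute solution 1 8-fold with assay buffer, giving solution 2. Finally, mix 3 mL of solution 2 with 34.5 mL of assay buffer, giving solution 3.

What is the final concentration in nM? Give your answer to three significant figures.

Step 1: 350 μL brought to 4300 μL → factor 4300/350 = 12.286
Step 2: 8-fold → factor 8
Step 3: 3 mL + 34.5 mL = 37.5 mL total → factor 37.5/3 = 12.5
Overall dilution factor = 12.286 × 8 × 12.5 = 1228.6
Final = 3.00 mM / 1228.6 = 0.002442 mM = 2.44 × 10^3 nM

2.44 × 10^3 nM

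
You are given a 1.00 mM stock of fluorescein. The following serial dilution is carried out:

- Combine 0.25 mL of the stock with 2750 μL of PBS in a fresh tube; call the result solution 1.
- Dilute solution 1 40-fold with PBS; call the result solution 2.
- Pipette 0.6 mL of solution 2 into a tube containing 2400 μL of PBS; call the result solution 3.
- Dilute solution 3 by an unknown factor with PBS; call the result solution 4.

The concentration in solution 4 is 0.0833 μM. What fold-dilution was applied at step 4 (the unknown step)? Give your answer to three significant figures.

Step 1: 0.25 mL + 2750 μL = 3 mL total → factor 3/0.25 = 12
Step 2: 40-fold → factor 40
Step 3: 0.6 mL + 2400 μL = 3 mL total → factor 3/0.6 = 5
Step 4: unknown factor x
Product of known-step factors = 2400
Overall factor = 1.00 mM / (0.0833 μM) = 12005
x = 12005 / 2400 = 5.00

5.00-fold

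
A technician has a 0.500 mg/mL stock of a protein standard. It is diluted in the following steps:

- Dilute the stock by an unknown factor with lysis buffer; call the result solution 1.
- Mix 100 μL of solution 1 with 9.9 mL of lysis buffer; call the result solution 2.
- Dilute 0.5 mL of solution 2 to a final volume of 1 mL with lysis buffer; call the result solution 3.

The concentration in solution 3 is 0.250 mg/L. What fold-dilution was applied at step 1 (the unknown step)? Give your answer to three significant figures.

10.0-fold

Step 1: unknown factor x
Step 2: 100 μL + 9.9 mL = 10000 μL total → factor 10000/100 = 100
Step 3: 0.5 mL brought to 1 mL → factor 1/0.5 = 2
Product of known-step factors = 200
Overall factor = 0.500 mg/mL / (0.250 mg/L) = 2000
x = 2000 / 200 = 10.0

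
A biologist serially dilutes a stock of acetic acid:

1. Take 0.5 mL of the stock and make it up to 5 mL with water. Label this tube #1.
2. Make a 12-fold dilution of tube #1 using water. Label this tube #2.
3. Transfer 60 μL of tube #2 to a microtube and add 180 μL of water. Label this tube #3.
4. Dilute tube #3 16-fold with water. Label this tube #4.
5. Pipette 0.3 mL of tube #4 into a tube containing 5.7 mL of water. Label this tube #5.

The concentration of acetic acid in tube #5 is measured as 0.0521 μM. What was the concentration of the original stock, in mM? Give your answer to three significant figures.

8.00 mM

Step 1: 0.5 mL brought to 5 mL → factor 5/0.5 = 10
Step 2: 12-fold → factor 12
Step 3: 60 μL + 180 μL = 240 μL total → factor 240/60 = 4
Step 4: 16-fold → factor 16
Step 5: 0.3 mL + 5.7 mL = 6 mL total → factor 6/0.3 = 20
Overall dilution factor = 10 × 12 × 4 × 16 × 20 = 1.536 × 10^5
Stock = 0.0521 μM × 1.536 × 10^5 = 8003 μM = 8.00 mM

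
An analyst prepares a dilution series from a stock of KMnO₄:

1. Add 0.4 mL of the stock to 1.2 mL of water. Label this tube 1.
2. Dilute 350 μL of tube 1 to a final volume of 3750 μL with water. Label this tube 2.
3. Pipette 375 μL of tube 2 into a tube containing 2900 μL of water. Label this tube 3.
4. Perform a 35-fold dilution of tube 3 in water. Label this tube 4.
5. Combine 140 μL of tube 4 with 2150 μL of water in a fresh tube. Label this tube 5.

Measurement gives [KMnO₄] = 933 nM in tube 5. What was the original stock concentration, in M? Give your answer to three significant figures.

Step 1: 0.4 mL + 1.2 mL = 1.6 mL total → factor 1.6/0.4 = 4
Step 2: 350 μL brought to 3750 μL → factor 3750/350 = 10.714
Step 3: 375 μL + 2900 μL = 3275 μL total → factor 3275/375 = 8.7333
Step 4: 35-fold → factor 35
Step 5: 140 μL + 2150 μL = 2290 μL total → factor 2290/140 = 16.357
Overall dilution factor = 4 × 10.714 × 8.7333 × 35 × 16.357 = 2.1428 × 10^5
Stock = 933 nM × 2.1428 × 10^5 = 1.999 × 10^8 nM = 0.200 M

0.200 M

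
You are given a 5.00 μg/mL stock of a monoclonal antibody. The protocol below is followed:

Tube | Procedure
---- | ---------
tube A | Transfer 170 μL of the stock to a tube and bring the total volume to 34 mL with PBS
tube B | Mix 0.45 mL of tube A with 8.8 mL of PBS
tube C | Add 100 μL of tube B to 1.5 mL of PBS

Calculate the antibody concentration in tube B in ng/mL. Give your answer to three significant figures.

Step 1: 170 μL brought to 34 mL → factor 34000/170 = 200
Step 2: 0.45 mL + 8.8 mL = 9.25 mL total → factor 9.25/0.45 = 20.556
Dilution factor through tube B = 200 × 20.556 = 4111.1
[tube B] = 5.00 μg/mL / 4111.1 = 0.001216 μg/mL = 1.22 ng/mL

1.22 ng/mL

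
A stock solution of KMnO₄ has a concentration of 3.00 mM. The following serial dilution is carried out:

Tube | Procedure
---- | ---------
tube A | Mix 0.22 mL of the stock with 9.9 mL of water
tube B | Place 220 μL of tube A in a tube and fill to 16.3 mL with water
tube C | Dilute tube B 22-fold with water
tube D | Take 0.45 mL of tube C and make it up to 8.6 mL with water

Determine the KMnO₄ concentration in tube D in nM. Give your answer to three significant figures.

Step 1: 0.22 mL + 9.9 mL = 10.12 mL total → factor 10.12/0.22 = 46
Step 2: 220 μL brought to 16.3 mL → factor 16300/220 = 74.091
Step 3: 22-fold → factor 22
Step 4: 0.45 mL brought to 8.6 mL → factor 8.6/0.45 = 19.111
Overall dilution factor = 46 × 74.091 × 22 × 19.111 = 1.433 × 10^6
Final = 3.00 mM / 1.433 × 10^6 = 2.094 × 10^-6 mM = 2.09 nM

2.09 nM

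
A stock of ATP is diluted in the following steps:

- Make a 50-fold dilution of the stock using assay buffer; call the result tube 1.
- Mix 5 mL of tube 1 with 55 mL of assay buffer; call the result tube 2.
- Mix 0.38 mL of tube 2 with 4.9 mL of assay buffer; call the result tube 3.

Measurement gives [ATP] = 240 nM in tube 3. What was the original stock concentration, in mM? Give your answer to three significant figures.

2.00 mM

Step 1: 50-fold → factor 50
Step 2: 5 mL + 55 mL = 60 mL total → factor 60/5 = 12
Step 3: 0.38 mL + 4.9 mL = 5.28 mL total → factor 5.28/0.38 = 13.895
Overall dilution factor = 50 × 12 × 13.895 = 8336.8
Stock = 240 nM × 8336.8 = 2.001 × 10^6 nM = 2.00 mM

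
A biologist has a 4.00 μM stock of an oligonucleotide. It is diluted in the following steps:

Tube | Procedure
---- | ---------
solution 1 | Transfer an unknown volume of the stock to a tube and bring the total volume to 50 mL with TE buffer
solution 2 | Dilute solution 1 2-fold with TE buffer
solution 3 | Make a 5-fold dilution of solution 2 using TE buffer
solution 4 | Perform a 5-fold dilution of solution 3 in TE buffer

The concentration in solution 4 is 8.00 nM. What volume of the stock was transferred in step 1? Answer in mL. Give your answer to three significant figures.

5.00 mL

Step 1: v brought to 50 mL → factor = 50 mL/v
Step 2: 2-fold → factor 2
Step 3: 5-fold → factor 5
Step 4: 5-fold → factor 5
Product of known-step factors = 50
Overall factor = 4.00 μM / (8.00 nM) = 500
Step-1 factor = 500 / 50 = 10
v = 50 mL / 10 = 5.00 mL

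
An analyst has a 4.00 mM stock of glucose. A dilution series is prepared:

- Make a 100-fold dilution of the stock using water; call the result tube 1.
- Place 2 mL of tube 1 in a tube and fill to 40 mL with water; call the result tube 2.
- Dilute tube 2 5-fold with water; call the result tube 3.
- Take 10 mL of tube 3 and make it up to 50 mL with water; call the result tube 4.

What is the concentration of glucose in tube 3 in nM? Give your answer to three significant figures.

Step 1: 100-fold → factor 100
Step 2: 2 mL brought to 40 mL → factor 40/2 = 20
Step 3: 5-fold → factor 5
Dilution factor through tube 3 = 100 × 20 × 5 = 10000
[tube 3] = 4.00 mM / 10000 = 0.0004000 mM = 400 nM

400 nM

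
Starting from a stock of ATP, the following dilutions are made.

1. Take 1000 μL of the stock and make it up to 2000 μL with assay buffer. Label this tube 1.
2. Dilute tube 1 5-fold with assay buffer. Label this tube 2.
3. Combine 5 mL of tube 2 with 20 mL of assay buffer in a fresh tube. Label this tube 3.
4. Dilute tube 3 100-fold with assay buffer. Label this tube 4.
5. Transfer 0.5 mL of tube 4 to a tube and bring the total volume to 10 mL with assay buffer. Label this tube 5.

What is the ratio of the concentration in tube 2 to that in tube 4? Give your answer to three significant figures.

500

Step 1: 1000 μL brought to 2000 μL → factor 2000/1000 = 2
Step 2: 5-fold → factor 5
Step 3: 5 mL + 20 mL = 25 mL total → factor 25/5 = 5
Step 4: 100-fold → factor 100
Dilution factor to tube 2 = 10; to tube 4 = 5000
[tube 2]/[tube 4] = (factor to tube 4)/(factor to tube 2) = 5000/10 = 500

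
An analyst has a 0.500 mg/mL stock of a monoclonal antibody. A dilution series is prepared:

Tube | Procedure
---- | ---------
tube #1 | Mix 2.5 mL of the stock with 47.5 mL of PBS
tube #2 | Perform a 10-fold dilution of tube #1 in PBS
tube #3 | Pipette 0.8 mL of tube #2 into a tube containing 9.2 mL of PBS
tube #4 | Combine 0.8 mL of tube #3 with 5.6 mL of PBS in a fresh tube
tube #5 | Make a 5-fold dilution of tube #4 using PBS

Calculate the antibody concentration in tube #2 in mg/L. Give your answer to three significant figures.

2.50 mg/L

Step 1: 2.5 mL + 47.5 mL = 50 mL total → factor 50/2.5 = 20
Step 2: 10-fold → factor 10
Dilution factor through tube #2 = 20 × 10 = 200
[tube #2] = 0.500 mg/mL / 200 = 0.002500 mg/mL = 2.50 mg/L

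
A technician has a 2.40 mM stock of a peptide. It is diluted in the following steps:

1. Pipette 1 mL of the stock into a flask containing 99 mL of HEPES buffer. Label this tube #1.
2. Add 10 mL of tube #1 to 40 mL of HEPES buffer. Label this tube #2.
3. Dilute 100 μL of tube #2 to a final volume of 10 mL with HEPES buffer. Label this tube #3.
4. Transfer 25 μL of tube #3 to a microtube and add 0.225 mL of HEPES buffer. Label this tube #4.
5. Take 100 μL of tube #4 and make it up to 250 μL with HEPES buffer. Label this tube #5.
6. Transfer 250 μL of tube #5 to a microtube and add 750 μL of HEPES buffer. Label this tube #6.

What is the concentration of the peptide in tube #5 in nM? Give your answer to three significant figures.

1.92 nM

Step 1: 1 mL + 99 mL = 100 mL total → factor 100/1 = 100
Step 2: 10 mL + 40 mL = 50 mL total → factor 50/10 = 5
Step 3: 100 μL brought to 10 mL → factor 10000/100 = 100
Step 4: 25 μL + 0.225 mL = 250 μL total → factor 250/25 = 10
Step 5: 100 μL brought to 250 μL → factor 250/100 = 2.5
Dilution factor through tube #5 = 100 × 5 × 100 × 10 × 2.5 = 1.25 × 10^6
[tube #5] = 2.40 mM / 1.25 × 10^6 = 1.920 × 10^-6 mM = 1.92 nM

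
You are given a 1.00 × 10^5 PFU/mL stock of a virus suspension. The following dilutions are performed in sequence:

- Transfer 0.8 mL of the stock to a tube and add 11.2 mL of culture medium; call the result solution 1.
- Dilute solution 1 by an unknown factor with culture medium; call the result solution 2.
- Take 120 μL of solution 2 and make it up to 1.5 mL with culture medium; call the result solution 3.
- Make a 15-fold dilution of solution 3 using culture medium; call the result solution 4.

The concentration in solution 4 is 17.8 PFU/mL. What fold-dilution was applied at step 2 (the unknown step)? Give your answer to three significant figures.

Step 1: 0.8 mL + 11.2 mL = 12 mL total → factor 12/0.8 = 15
Step 2: unknown factor x
Step 3: 120 μL brought to 1.5 mL → factor 1500/120 = 12.5
Step 4: 15-fold → factor 15
Product of known-step factors = 2812.5
Overall factor = 1.00 × 10^5 PFU/mL / (17.8 PFU/mL) = 5618
x = 5618 / 2812.5 = 2.00

2.00-fold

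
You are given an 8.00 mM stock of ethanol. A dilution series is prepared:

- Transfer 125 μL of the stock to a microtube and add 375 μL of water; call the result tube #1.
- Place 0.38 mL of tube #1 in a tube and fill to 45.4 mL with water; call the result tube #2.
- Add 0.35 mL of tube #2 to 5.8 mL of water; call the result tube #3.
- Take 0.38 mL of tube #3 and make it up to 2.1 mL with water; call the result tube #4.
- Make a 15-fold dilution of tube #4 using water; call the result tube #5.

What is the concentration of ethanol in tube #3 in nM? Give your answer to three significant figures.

953 nM

Step 1: 125 μL + 375 μL = 500 μL total → factor 500/125 = 4
Step 2: 0.38 mL brought to 45.4 mL → factor 45.4/0.38 = 119.47
Step 3: 0.35 mL + 5.8 mL = 6.15 mL total → factor 6.15/0.35 = 17.571
Dilution factor through tube #3 = 4 × 119.47 × 17.571 = 8397.3
[tube #3] = 8.00 mM / 8397.3 = 0.0009527 mM = 953 nM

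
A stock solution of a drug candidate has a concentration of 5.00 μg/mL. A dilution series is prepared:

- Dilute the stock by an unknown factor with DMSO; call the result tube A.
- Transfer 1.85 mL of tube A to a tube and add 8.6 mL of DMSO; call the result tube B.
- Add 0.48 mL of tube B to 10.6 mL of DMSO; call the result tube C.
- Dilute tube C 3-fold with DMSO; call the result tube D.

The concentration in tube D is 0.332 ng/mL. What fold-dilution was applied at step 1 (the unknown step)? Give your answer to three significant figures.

38.5-fold

Step 1: unknown factor x
Step 2: 1.85 mL + 8.6 mL = 10.45 mL total → factor 10.45/1.85 = 5.6486
Step 3: 0.48 mL + 10.6 mL = 11.08 mL total → factor 11.08/0.48 = 23.083
Step 4: 3-fold → factor 3
Product of known-step factors = 391.17
Overall factor = 5.00 μg/mL / (0.332 ng/mL) = 15060
x = 15060 / 391.17 = 38.5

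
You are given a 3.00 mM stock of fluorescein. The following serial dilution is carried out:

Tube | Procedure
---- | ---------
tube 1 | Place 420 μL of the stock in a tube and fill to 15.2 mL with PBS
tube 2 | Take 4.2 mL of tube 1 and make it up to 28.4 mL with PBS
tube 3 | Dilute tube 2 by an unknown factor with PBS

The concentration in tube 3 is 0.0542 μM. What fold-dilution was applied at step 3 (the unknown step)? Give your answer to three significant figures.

Step 1: 420 μL brought to 15.2 mL → factor 15200/420 = 36.19
Step 2: 4.2 mL brought to 28.4 mL → factor 28.4/4.2 = 6.7619
Step 3: unknown factor x
Product of known-step factors = 244.72
Overall factor = 3.00 mM / (0.0542 μM) = 55351
x = 55351 / 244.72 = 226

226-fold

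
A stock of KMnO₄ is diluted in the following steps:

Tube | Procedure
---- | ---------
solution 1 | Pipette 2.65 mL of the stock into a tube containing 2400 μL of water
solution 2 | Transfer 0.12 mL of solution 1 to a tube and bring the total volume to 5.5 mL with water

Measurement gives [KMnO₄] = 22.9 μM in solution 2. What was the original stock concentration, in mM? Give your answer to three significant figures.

2.00 mM

Step 1: 2.65 mL + 2400 μL = 5.05 mL total → factor 5.05/2.65 = 1.9057
Step 2: 0.12 mL brought to 5.5 mL → factor 5.5/0.12 = 45.833
Overall dilution factor = 1.9057 × 45.833 = 87.343
Stock = 22.9 μM × 87.343 = 2000 μM = 2.00 mM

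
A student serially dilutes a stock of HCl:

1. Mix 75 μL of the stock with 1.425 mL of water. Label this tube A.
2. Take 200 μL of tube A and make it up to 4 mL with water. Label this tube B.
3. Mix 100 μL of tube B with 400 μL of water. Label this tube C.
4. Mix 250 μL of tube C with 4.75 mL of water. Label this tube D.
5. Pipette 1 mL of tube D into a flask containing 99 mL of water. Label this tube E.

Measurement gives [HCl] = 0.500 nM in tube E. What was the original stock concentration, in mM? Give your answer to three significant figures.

2.00 mM

Step 1: 75 μL + 1.425 mL = 1500 μL total → factor 1500/75 = 20
Step 2: 200 μL brought to 4 mL → factor 4000/200 = 20
Step 3: 100 μL + 400 μL = 500 μL total → factor 500/100 = 5
Step 4: 250 μL + 4.75 mL = 5000 μL total → factor 5000/250 = 20
Step 5: 1 mL + 99 mL = 100 mL total → factor 100/1 = 100
Overall dilution factor = 20 × 20 × 5 × 20 × 100 = 4 × 10^6
Stock = 0.500 nM × 4 × 10^6 = 2.000 × 10^6 nM = 2.00 mM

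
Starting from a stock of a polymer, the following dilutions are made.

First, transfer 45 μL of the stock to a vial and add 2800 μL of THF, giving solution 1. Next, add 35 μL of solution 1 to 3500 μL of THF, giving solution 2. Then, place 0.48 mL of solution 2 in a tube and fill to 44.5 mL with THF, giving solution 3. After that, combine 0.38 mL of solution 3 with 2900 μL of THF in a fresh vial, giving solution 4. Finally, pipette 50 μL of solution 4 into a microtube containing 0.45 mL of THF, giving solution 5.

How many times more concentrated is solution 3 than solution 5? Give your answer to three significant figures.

Step 1: 45 μL + 2800 μL = 2845 μL total → factor 2845/45 = 63.222
Step 2: 35 μL + 3500 μL = 3535 μL total → factor 3535/35 = 101
Step 3: 0.48 mL brought to 44.5 mL → factor 44.5/0.48 = 92.708
Step 4: 0.38 mL + 2900 μL = 3.28 mL total → factor 3.28/0.38 = 8.6316
Step 5: 50 μL + 0.45 mL = 500 μL total → factor 500/50 = 10
Dilution factor to solution 3 = 5.9198 × 10^5; to solution 5 = 5.1098 × 10^7
[solution 3]/[solution 5] = (factor to solution 5)/(factor to solution 3) = 5.1098 × 10^7/5.9198 × 10^5 = 86.3

86.3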